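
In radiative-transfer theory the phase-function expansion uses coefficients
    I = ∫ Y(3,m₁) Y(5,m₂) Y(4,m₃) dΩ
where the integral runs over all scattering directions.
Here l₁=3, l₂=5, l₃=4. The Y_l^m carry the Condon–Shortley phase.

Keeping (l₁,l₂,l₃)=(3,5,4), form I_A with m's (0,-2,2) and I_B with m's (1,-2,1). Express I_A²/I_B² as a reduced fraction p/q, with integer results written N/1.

l's match ⇒ only the (l;m) 3-j factors differ between A and B.
A: triangle coeff Δ(3,5,4) = 1/180180; Σ_t [1,3]: t=1:−1/576 t=2:+1/480 t=3:−1/8640 = 1/4320; (3j)²=1/2145 [(3 5 4; 0 -2 2)], sign=+1
B: triangle coeff Δ(3,5,4) = 1/180180; Σ_t [0,2]: t=0:+1/1728 t=1:−1/288 t=2:+1/960 = -1/540; (3j)²=128/6435 [(3 5 4; 1 -2 1)], sign=+1
I_A²/I_B² = (1/2145)/(128/6435) = 3/128

3/128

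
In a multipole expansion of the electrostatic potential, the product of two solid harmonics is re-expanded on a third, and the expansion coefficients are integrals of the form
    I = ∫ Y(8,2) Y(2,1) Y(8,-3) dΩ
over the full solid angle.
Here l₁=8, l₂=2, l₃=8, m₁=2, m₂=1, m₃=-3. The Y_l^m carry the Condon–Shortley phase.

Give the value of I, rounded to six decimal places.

Checks pass: Σm=0; 18 even; l₃=8∈[6,10].
(2·8+1)(2·2+1)(2·8+1) = 1445
Δ: 2! 14! 2! / 19! → 1/348840
sum: t=0:+1/116121600 t=1:−1/25401600 t=2:+1/116121600 = -1/45158400
3j²(8 2 8; 0 0 0) = Δ·Π!·Σ² = 24/1615  (sign -1)
sum: t=1:−1/87091200 t=2:+1/174182400 = -1/174182400
3j²(8 2 8; 2 1 -3) = Δ·Π!·Σ² = 55/7752  (sign +1)
combine: 4πI² = 1445·24/1615·55/7752 = 55/361
take √, sign -1: I = -0.11010900

-0.110109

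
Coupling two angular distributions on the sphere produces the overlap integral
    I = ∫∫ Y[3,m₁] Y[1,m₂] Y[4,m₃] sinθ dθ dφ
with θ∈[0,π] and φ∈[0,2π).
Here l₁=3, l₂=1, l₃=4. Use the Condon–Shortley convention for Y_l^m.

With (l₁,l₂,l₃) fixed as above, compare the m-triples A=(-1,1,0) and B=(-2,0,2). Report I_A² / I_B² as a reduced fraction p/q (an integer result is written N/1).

1/2

Same 3,1,4: normalisation and zero-m 3j drop out of the ratio.
A: Δ: 0! 6! 2! / 9! → 1/252; sum: t=0:+1/96 = 1/96; 3j²(3 1 4; -1 1 0) = Δ·Π!·Σ² = 1/42  (sign +1)
B: Δ: 0! 6! 2! / 9! → 1/252; sum: t=0:+1/120 = 1/120; 3j²(3 1 4; -2 0 2) = Δ·Π!·Σ² = 1/21  (sign +1)
I_A²/I_B² = (1/42)/(1/21) = 1/2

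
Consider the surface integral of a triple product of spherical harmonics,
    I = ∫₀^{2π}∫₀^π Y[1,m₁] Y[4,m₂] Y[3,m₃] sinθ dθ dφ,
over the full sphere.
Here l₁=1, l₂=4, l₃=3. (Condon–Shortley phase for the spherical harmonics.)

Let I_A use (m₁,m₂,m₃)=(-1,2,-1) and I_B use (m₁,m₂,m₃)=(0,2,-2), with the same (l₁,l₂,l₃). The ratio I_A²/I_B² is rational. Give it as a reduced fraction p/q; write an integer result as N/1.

5/4

Shared (l₁,l₂,l₃)=(1,4,3): N and (l;000)² cancel in I_A²/I_B².
A: Δ = 2!·0!·6!/9! = 1/252; Racah Σ t=2..2: t=2:+1/96 = 1/96; ⇒ 3j(1 4 3; -1 2 -1)² = 5/84, sgn +1
B: Δ = 2!·0!·6!/9! = 1/252; Racah Σ t=1..1: t=1:−1/120 = -1/120; ⇒ 3j(1 4 3; 0 2 -2)² = 1/21, sgn +1
I_A²/I_B² = (5/84)/(1/21) = 5/4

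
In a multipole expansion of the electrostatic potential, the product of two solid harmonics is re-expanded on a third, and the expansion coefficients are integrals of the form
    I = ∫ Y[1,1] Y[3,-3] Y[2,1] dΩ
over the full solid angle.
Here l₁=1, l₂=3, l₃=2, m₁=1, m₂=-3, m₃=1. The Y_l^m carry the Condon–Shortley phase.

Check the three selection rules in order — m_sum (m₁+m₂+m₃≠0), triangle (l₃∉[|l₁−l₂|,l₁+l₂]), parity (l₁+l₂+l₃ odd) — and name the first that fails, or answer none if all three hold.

m_sum

azimuthal sum: 1 − 3 + 1 = -1  ✗
2 ≤ 2 ≤ 4 (triangle on l)
L = 1 + 3 + 2 = 6 (even)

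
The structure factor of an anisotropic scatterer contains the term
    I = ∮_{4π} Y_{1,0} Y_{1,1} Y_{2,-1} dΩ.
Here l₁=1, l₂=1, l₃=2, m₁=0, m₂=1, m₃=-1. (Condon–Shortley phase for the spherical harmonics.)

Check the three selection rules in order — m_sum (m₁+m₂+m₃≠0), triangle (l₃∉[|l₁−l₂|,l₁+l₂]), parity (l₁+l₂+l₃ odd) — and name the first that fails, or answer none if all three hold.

none

m₁+m₂+m₃ = 0 + 1 − 1 = 0  ✓
triangle: |1−1|=0 ≤ l₃=2 ≤ 1+1=2  ✓
parity: l₁+l₂+l₃ = 4 is even  ✓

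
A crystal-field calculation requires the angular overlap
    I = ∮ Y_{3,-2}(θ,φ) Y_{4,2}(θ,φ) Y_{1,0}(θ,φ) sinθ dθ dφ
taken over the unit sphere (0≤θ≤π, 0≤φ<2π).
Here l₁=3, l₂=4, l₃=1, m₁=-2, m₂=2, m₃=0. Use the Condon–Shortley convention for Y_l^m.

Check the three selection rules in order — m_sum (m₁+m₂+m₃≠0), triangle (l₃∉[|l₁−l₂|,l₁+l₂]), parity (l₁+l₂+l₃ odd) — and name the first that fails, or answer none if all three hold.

none

azimuthal sum: -2 + 2 + 0 = 0  ✓
1 ≤ 1 ≤ 7 (triangle on l)  ✓
L = 3 + 4 + 1 = 8 (even)  ✓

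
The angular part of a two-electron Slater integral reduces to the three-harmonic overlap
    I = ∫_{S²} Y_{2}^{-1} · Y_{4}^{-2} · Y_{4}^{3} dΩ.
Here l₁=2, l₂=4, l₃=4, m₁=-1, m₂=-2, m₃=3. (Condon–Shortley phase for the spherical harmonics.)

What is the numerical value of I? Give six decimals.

-0.187702

Rules hold: Σm=0, L=10 even, 2≤4≤6.
N = 5·9·9 = 405
Δ = 2!·2!·6!/11! = 1/13860
Racah Σ t=0..2: t=0:+1/192 t=1:−1/36 t=2:+1/192 = -5/288
⇒ 3j(2 4 4; 0 0 0)² = 20/693, sgn -1
Racah Σ t=1..2: t=1:−1/240 t=2:+1/1440 = -1/288
⇒ 3j(2 4 4; -1 -2 3)² = 5/132, sgn +1
4πI² = N·(3j₀)²·(3jₘ)² = 375/847
I = -1·√(0.442739/4π) = -0.18770204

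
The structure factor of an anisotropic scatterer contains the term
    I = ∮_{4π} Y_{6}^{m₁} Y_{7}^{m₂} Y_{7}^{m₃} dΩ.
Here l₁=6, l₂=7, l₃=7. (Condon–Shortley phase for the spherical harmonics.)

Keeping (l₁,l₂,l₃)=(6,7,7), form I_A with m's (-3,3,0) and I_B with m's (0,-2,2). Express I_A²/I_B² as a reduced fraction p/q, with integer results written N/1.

2048/125

l's match ⇒ only the (l;m) 3-j factors differ between A and B.
A: triangle coeff Δ(6,7,7) = 1/2444321880; Σ_t [3,6]: t=3:−1/130636800 t=4:+1/8294400 t=5:−1/4147200 t=6:+1/14929920 = -1/16329600; (3j)²=1024/138567 [(6 7 7; -3 3 0)], sign=+1
B: triangle coeff Δ(6,7,7) = 1/2444321880; Σ_t [0,5]: t=0:+1/373248000 t=1:−1/8294400 t=2:+1/1658880 t=3:−1/1866240 t=4:+1/11612160 t=5:−1/580608000 = 1/29859840; (3j)²=125/277134 [(6 7 7; 0 -2 2)], sign=-1
I_A²/I_B² = (1024/138567)/(125/277134) = 2048/125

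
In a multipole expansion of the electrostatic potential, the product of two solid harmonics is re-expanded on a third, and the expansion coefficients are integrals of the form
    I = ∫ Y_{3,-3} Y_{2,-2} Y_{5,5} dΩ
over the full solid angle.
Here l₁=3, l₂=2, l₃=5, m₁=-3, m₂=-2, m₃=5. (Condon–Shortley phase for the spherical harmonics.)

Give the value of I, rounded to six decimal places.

Rules hold: Σm=0, L=10 even, 1≤5≤5.
N = 7·5·11 = 385
Δ = 0!·6!·4!/11! = 1/2310
Racah Σ t=0..0: t=0:+1/144 = 1/144
⇒ 3j(3 2 5; 0 0 0)² = 10/231, sgn -1
Racah Σ t=0..0: t=0:+1/17280 = 1/17280
⇒ 3j(3 2 5; -3 -2 5)² = 1/11, sgn +1
4πI² = N·(3j₀)²·(3jₘ)² = 50/33
I = -1·√(1.51515/4π) = -0.34723469

-0.347235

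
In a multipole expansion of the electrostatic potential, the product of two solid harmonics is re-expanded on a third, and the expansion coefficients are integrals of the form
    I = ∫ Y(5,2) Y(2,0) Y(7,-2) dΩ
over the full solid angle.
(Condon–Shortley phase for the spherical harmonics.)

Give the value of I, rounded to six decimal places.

Checks pass: Σm=0; 14 even; l₃=7∈[3,7].
(2·5+1)(2·2+1)(2·7+1) = 825
Δ: 0! 10! 4! / 15! → 1/15015
sum: t=0:+1/57600 = 1/57600
3j²(5 2 7; 0 0 0) = Δ·Π!·Σ² = 21/715  (sign -1)
sum: t=0:+1/120960 = 1/120960
3j²(5 2 7; 2 0 -2) = Δ·Π!·Σ² = 24/1001  (sign -1)
combine: 4πI² = 825·21/715·24/1001 = 1080/1859
take √, sign +1: I = 0.21501425

0.215014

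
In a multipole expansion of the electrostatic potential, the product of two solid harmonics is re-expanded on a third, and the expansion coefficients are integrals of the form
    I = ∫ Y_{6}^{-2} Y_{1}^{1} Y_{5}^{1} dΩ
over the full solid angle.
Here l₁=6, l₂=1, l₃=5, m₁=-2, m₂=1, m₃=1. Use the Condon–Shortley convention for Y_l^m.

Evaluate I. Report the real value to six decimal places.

0.216205

m-sum 0 ✓  L=12 even ✓  5≤5≤7 ✓
Π(2lᵢ+1) = 13×3×11 = 429
triangle coeff Δ(6,1,5) = 1/858
Σ_t [1,1]: t=1:−1/14400 = -1/14400
(3j)²=6/143 [(6 1 5; 0 0 0)], sign=+1
Σ_t [2,2]: t=2:+1/34560 = 1/34560
(3j)²=14/429 [(6 1 5; -2 1 1)], sign=+1
⇒ 4πI² = 84/143
I = (+1)√(84/143/(4π)) = 0.21620548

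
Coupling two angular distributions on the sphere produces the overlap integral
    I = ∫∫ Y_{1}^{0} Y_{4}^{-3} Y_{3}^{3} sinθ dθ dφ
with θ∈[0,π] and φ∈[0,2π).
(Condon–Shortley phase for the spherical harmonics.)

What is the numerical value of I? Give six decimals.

-0.162868

Rules hold: Σm=0, L=8 even, 3≤3≤5.
N = 3·9·7 = 189
Δ = 2!·0!·6!/9! = 1/252
Racah Σ t=1..1: t=1:−1/36 = -1/36
⇒ 3j(1 4 3; 0 0 0)² = 4/63, sgn +1
Racah Σ t=1..1: t=1:−1/720 = -1/720
⇒ 3j(1 4 3; 0 -3 3)² = 1/36, sgn -1
4πI² = N·(3j₀)²·(3jₘ)² = 1/3
I = -1·√(0.333333/4π) = -0.16286750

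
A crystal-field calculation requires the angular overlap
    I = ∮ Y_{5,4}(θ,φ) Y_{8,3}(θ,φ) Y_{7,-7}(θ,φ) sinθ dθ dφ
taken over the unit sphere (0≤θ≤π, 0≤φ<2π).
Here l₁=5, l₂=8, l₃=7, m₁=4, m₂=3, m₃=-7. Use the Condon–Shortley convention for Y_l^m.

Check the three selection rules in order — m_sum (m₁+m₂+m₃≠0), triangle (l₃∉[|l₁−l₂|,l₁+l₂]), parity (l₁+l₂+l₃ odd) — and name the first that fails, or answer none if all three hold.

none

m₁+m₂+m₃ = 4 + 3 − 7 = 0  ✓
triangle: |5−8|=3 ≤ l₃=7 ≤ 5+8=13  ✓
parity: l₁+l₂+l₃ = 20 is even  ✓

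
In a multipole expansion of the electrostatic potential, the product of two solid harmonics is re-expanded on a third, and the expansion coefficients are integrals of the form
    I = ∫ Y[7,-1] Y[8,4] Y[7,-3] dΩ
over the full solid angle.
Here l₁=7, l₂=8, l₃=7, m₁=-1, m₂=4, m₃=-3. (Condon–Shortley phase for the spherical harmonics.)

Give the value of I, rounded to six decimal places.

Rules hold: Σm=0, L=22 even, 1≤7≤15.
N = 15·17·15 = 3825
Δ = 8!·6!·8!/23! = 1/22086194130
Racah Σ t=1..7: t=1:−1/18289152000 t=2:+1/248832000 t=3:−1/24883200 t=4:+1/11943936 t=5:−1/24883200 t=6:+1/248832000 t=7:−1/18289152000 = 11/975421440
⇒ 3j(7 8 7; 0 0 0)² = 1750/289731, sgn -1
Racah Σ t=4..8: t=4:+1/1114767360 t=5:−1/130636800 t=6:+1/99532800 t=7:−1/435456000 t=8:+1/16721510400 = 11/10450944000
⇒ 3j(7 8 7; -1 4 -3)² = 704/482885, sgn +1
4πI² = N·(3j₀)²·(3jₘ)² = 18480000/548653937
I = -1·√(0.0336824/4π) = -0.05177222

-0.051772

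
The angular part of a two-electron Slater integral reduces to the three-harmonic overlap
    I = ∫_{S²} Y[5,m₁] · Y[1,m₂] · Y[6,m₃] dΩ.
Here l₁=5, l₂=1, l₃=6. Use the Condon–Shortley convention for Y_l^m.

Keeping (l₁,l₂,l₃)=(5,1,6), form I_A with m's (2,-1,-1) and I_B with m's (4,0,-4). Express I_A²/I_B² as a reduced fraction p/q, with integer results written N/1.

1/2

Shared (l₁,l₂,l₃)=(5,1,6): N and (l;000)² cancel in I_A²/I_B².
A: Δ = 0!·10!·2!/13! = 1/858; Racah Σ t=0..0: t=0:+1/60480 = 1/60480; ⇒ 3j(5 1 6; 2 -1 -1)² = 5/429, sgn -1
B: Δ = 0!·10!·2!/13! = 1/858; Racah Σ t=0..0: t=0:+1/362880 = 1/362880; ⇒ 3j(5 1 6; 4 0 -4)² = 10/429, sgn +1
I_A²/I_B² = (5/429)/(10/429) = 1/2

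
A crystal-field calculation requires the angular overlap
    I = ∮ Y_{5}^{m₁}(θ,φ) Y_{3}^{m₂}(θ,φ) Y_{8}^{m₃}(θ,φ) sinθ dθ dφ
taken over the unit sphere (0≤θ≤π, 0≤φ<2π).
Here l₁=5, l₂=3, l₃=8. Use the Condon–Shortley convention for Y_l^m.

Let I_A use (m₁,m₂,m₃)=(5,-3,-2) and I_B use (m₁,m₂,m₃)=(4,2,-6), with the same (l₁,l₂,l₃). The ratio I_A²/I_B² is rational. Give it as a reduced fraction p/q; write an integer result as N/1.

1/4004

Shared (l₁,l₂,l₃)=(5,3,8): N and (l;000)² cancel in I_A²/I_B².
A: Δ = 0!·10!·6!/17! = 1/136136; Racah Σ t=0..0: t=0:+1/2612736000 = 1/2612736000; ⇒ 3j(5 3 8; 5 -3 -2)² = 1/136136, sgn +1
B: Δ = 0!·10!·6!/17! = 1/136136; Racah Σ t=0..0: t=0:+1/43545600 = 1/43545600; ⇒ 3j(5 3 8; 4 2 -6)² = 1/34, sgn +1
I_A²/I_B² = (1/136136)/(1/34) = 1/4004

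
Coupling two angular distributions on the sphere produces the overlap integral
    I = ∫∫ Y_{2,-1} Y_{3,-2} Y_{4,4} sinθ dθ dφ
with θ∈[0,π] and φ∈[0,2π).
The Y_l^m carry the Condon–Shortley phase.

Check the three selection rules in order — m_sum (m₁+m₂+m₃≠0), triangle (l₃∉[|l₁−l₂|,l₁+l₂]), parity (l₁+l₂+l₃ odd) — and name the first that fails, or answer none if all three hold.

azimuthal sum: -1 − 2 + 4 = 1  ✗
1 ≤ 4 ≤ 5 (triangle on l)
L = 2 + 3 + 4 = 9 (odd)

m_sum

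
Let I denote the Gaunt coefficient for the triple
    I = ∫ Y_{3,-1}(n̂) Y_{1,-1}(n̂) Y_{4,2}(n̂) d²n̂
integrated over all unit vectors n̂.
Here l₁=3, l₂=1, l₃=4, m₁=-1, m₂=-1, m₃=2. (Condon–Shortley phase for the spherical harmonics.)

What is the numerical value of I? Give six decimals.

0.238414

Rules hold: Σm=0, L=8 even, 2≤4≤4.
N = 7·3·9 = 189
Δ = 0!·6!·2!/9! = 1/252
Racah Σ t=0..0: t=0:+1/36 = 1/36
⇒ 3j(3 1 4; 0 0 0)² = 4/63, sgn +1
Racah Σ t=0..0: t=0:+1/96 = 1/96
⇒ 3j(3 1 4; -1 -1 2)² = 5/84, sgn +1
4πI² = N·(3j₀)²·(3jₘ)² = 5/7
I = +1·√(0.714286/4π) = 0.23841361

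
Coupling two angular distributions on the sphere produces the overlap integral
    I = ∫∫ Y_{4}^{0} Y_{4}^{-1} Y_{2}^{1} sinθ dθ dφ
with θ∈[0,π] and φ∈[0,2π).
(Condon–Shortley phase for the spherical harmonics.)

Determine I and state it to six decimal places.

Checks pass: Σm=0; 10 even; l₃=2∈[0,8].
(2·4+1)(2·4+1)(2·2+1) = 405
Δ: 6! 2! 2! / 11! → 1/13860
sum: t=2:+1/192 t=3:−1/36 t=4:+1/192 = -5/288
3j²(4 4 2; 0 0 0) = Δ·Π!·Σ² = 20/693  (sign -1)
sum: t=2:+1/96 t=3:−1/72 = -1/288
3j²(4 4 2; 0 -1 1) = Δ·Π!·Σ² = 1/462  (sign +1)
combine: 4πI² = 405·20/693·1/462 = 150/5929
take √, sign -1: I = -0.04486937

-0.044869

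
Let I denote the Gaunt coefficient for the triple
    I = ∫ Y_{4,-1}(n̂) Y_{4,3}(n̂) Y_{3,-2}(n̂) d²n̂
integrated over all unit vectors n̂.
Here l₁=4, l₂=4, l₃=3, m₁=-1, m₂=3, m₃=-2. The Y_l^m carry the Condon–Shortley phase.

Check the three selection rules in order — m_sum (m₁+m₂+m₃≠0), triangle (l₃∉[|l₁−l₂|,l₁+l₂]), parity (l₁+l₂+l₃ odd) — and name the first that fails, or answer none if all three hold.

azimuthal sum: -1 + 3 − 2 = 0  ✓
0 ≤ 3 ≤ 8 (triangle on l)  ✓
L = 4 + 4 + 3 = 11 (odd)  ✗

parity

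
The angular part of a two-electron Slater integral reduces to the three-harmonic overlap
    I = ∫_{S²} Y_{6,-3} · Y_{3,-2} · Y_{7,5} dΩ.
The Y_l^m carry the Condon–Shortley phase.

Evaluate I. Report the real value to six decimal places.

Checks pass: Σm=0; 16 even; l₃=7∈[3,9].
(2·6+1)(2·3+1)(2·7+1) = 1365
Δ: 2! 10! 4! / 17! → 1/2042040
sum: t=0:+1/207360 t=1:−1/57600 t=2:+1/207360 = -1/129600
3j²(6 3 7; 0 0 0) = Δ·Π!·Σ² = 168/12155  (sign +1)
sum: t=0:+1/4354560 t=1:−1/1935360 = -1/3483648
3j²(6 3 7; -3 -2 5) = Δ·Π!·Σ² = 125/12376  (sign -1)
combine: 4πI² = 1365·168/12155·125/12376 = 7875/41327
take √, sign -1: I = -0.12314121

-0.123141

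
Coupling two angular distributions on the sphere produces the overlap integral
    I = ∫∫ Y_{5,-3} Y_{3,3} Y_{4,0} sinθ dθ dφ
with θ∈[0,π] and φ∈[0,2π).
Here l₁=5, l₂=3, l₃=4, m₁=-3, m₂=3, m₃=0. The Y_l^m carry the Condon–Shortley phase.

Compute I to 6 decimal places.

Checks pass: Σm=0; 12 even; l₃=4∈[2,8].
(2·5+1)(2·3+1)(2·4+1) = 693
Δ: 4! 6! 2! / 13! → 1/180180
sum: t=1:−1/576 t=2:+1/144 t=3:−1/576 = 1/288
3j²(5 3 4; 0 0 0) = Δ·Π!·Σ² = 20/1001  (sign +1)
sum: t=4:+1/2304 = 1/2304
3j²(5 3 4; -3 3 0) = Δ·Π!·Σ² = 5/143  (sign +1)
combine: 4πI² = 693·20/1001·5/143 = 900/1859
take √, sign +1: I = 0.19628026

0.196280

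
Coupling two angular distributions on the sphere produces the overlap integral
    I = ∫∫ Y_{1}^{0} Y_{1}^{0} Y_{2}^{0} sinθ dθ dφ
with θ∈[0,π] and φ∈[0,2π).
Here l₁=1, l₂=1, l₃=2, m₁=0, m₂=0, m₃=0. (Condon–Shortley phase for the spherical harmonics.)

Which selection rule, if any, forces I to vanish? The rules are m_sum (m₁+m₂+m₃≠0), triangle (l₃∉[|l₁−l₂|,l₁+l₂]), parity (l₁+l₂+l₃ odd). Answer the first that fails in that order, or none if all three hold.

none

m₁+m₂+m₃ = 0 + 0 + 0 = 0  ✓
triangle: |1−1|=0 ≤ l₃=2 ≤ 1+1=2  ✓
parity: l₁+l₂+l₃ = 4 is even  ✓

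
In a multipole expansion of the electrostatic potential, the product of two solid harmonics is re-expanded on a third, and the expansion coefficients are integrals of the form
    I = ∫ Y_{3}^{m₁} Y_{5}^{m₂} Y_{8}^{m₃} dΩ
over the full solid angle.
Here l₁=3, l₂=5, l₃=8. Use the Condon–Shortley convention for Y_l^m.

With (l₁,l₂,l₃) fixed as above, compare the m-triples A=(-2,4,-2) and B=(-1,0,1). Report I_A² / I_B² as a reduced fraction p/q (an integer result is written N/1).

Same 3,5,8: normalisation and zero-m 3j drop out of the ratio.
A: Δ: 0! 6! 10! / 17! → 1/136136; sum: t=0:+1/43545600 = 1/43545600; 3j²(3 5 8; -2 4 -2) = Δ·Π!·Σ² = 15/34034  (sign +1)
B: Δ: 0! 6! 10! / 17! → 1/136136; sum: t=0:+1/691200 = 1/691200; 3j²(3 5 8; -1 0 1) = Δ·Π!·Σ² = 189/9724  (sign -1)
I_A²/I_B² = (15/34034)/(189/9724) = 10/441

10/441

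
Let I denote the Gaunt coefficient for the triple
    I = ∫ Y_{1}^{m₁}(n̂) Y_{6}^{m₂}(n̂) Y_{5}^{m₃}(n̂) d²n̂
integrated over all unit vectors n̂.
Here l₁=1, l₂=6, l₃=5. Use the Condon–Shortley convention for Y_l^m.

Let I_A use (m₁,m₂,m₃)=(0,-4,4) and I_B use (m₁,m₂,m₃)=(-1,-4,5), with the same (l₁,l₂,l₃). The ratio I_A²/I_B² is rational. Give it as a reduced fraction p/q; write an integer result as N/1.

20/1

Shared (l₁,l₂,l₃)=(1,6,5): N and (l;000)² cancel in I_A²/I_B².
A: Δ = 2!·0!·10!/13! = 1/858; Racah Σ t=1..1: t=1:−1/362880 = -1/362880; ⇒ 3j(1 6 5; 0 -4 4)² = 10/429, sgn +1
B: Δ = 2!·0!·10!/13! = 1/858; Racah Σ t=2..2: t=2:+1/7257600 = 1/7257600; ⇒ 3j(1 6 5; -1 -4 5)² = 1/858, sgn +1
I_A²/I_B² = (10/429)/(1/858) = 20/1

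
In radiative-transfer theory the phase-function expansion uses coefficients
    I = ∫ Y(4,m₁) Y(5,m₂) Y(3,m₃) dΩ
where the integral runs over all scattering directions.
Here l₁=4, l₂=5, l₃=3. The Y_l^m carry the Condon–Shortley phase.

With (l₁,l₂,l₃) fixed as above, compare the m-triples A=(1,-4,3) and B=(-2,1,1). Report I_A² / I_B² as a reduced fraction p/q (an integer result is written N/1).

Shared (l₁,l₂,l₃)=(4,5,3): N and (l;000)² cancel in I_A²/I_B².
A: Δ = 6!·2!·4!/13! = 1/180180; Racah Σ t=1..1: t=1:−1/5760 = -1/5760; ⇒ 3j(4 5 3; 1 -4 3)² = 9/286, sgn -1
B: Δ = 6!·2!·4!/13! = 1/180180; Racah Σ t=4..6: t=4:+1/384 t=5:−1/720 t=6:+1/34560 = 43/34560; ⇒ 3j(4 5 3; -2 1 1)² = 1849/180180, sgn +1
I_A²/I_B² = (9/286)/(1849/180180) = 5670/1849

5670/1849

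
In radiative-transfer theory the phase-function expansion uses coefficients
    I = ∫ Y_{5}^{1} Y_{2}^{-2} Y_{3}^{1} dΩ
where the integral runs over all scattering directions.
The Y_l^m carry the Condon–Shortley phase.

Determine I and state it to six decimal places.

m-sum 0 ✓  L=10 even ✓  3≤3≤7 ✓
Π(2lᵢ+1) = 11×5×7 = 385
triangle coeff Δ(5,2,3) = 1/2310
Σ_t [2,2]: t=2:+1/144 = 1/144
(3j)²=10/231 [(5 2 3; 0 0 0)], sign=-1
Σ_t [0,0]: t=0:+1/1152 = 1/1152
(3j)²=1/154 [(5 2 3; 1 -2 1)], sign=+1
⇒ 4πI² = 25/231
I = (-1)√(25/231/(4π)) = -0.09280237

-0.092802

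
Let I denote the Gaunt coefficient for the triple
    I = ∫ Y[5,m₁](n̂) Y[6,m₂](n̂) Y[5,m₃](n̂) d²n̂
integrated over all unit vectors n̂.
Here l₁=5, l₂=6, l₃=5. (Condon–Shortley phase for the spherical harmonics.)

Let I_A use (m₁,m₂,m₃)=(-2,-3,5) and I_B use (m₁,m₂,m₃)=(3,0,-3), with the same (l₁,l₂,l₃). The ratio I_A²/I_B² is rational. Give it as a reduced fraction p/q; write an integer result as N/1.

l's match ⇒ only the (l;m) 3-j factors differ between A and B.
A: triangle coeff Δ(5,6,5) = 1/28588560; Σ_t [3,3]: t=3:−1/622080 = -1/622080; (3j)²=105/4862 [(5 6 5; -2 -3 5)], sign=-1
B: triangle coeff Δ(5,6,5) = 1/28588560; Σ_t [0,2]: t=0:+1/2073600 t=1:−1/86400 t=2:+1/55296 = 29/4147200; (3j)²=841/145860 [(5 6 5; 3 0 -3)], sign=+1
I_A²/I_B² = (105/4862)/(841/145860) = 3150/841

3150/841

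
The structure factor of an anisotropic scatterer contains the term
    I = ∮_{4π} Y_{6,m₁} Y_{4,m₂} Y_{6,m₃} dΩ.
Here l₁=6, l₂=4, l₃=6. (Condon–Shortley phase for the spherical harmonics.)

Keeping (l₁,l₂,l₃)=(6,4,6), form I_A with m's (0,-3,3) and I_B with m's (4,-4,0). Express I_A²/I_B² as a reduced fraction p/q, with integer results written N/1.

l's match ⇒ only the (l;m) 3-j factors differ between A and B.
A: triangle coeff Δ(6,4,6) = 1/15315300; Σ_t [0,1]: t=0:+1/207360 t=1:−1/103680 = -1/207360; (3j)²=21/2431 [(6 4 6; 0 -3 3)], sign=+1
B: triangle coeff Δ(6,4,6) = 1/15315300; Σ_t [0,0]: t=0:+1/829440 = 1/829440; (3j)²=35/2431 [(6 4 6; 4 -4 0)], sign=+1
I_A²/I_B² = (21/2431)/(35/2431) = 3/5

3/5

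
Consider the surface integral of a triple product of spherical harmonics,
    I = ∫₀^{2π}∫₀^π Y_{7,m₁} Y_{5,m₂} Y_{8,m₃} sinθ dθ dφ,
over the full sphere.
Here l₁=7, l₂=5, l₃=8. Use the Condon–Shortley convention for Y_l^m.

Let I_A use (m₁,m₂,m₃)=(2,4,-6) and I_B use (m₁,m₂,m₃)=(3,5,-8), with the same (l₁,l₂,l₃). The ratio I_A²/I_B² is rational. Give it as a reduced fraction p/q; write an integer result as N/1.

6/1

Same 7,5,8: normalisation and zero-m 3j drop out of the ratio.
A: Δ: 4! 10! 6! / 21! → 1/814773960; sum: t=3:−1/348364800 t=4:+1/1045094400 = -1/522547200; 3j²(7 5 8; 2 4 -6) = Δ·Π!·Σ² = 4/323  (sign -1)
B: Δ: 4! 10! 6! / 21! → 1/814773960; sum: t=4:+1/62705664000 = 1/62705664000; 3j²(7 5 8; 3 5 -8) = Δ·Π!·Σ² = 2/969  (sign +1)
I_A²/I_B² = (4/323)/(2/969) = 6/1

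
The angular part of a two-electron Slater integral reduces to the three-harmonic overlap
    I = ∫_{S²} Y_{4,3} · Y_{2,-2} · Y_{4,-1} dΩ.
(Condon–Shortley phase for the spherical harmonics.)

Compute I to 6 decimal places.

Checks pass: Σm=0; 10 even; l₃=4∈[2,6].
(2·4+1)(2·2+1)(2·4+1) = 405
Δ: 2! 6! 2! / 11! → 1/13860
sum: t=0:+1/192 t=1:−1/36 t=2:+1/192 = -5/288
3j²(4 2 4; 0 0 0) = Δ·Π!·Σ² = 20/693  (sign -1)
sum: t=0:+1/480 = 1/480
3j²(4 2 4; 3 -2 -1) = Δ·Π!·Σ² = 3/110  (sign -1)
combine: 4πI² = 405·20/693·3/110 = 270/847
take √, sign +1: I = 0.15927046

0.159270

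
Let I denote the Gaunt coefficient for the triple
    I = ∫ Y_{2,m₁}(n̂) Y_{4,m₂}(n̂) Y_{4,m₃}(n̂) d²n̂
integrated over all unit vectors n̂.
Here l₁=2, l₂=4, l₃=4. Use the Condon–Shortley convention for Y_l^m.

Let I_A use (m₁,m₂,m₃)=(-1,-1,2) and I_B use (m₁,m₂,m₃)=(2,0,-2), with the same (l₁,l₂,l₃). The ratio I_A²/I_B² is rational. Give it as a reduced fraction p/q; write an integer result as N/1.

l's match ⇒ only the (l;m) 3-j factors differ between A and B.
A: triangle coeff Δ(2,4,4) = 1/13860; Σ_t [1,2]: t=1:−1/96 t=2:+1/240 = -1/160; (3j)²=27/1540 [(2 4 4; -1 -1 2)], sign=-1
B: triangle coeff Δ(2,4,4) = 1/13860; Σ_t [0,0]: t=0:+1/192 = 1/192; (3j)²=3/77 [(2 4 4; 2 0 -2)], sign=+1
I_A²/I_B² = (27/1540)/(3/77) = 9/20

9/20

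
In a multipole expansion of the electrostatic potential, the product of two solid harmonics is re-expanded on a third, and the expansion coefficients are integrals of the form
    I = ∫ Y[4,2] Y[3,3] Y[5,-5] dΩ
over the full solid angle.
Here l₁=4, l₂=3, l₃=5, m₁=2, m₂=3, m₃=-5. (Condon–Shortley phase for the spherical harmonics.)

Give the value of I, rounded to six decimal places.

Rules hold: Σm=0, L=12 even, 1≤5≤7.
N = 9·7·11 = 693
Δ = 2!·6!·4!/13! = 1/180180
Racah Σ t=0..2: t=0:+1/576 t=1:−1/144 t=2:+1/576 = -1/288
⇒ 3j(4 3 5; 0 0 0)² = 20/1001, sgn +1
Racah Σ t=2..2: t=2:+1/34560 = 1/34560
⇒ 3j(4 3 5; 2 3 -5)² = 5/286, sgn +1
4πI² = N·(3j₀)²·(3jₘ)² = 450/1859
I = +1·√(0.242066/4π) = 0.13879110

0.138791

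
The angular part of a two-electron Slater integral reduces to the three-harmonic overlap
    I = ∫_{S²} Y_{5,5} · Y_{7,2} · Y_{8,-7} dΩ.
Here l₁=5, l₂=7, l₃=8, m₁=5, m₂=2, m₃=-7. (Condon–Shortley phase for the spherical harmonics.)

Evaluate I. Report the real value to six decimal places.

Rules hold: Σm=0, L=20 even, 2≤8≤12.
N = 11·15·17 = 2805
Δ = 4!·6!·10!/21! = 1/814773960
Racah Σ t=0..4: t=0:+1/87091200 t=1:−1/4976640 t=2:+1/2073600 t=3:−1/4976640 t=4:+1/87091200 = 1/9676800
⇒ 3j(5 7 8; 0 0 0)² = 360/46189, sgn +1
Racah Σ t=0..0: t=0:+1/6270566400 = 1/6270566400
⇒ 3j(5 7 8; 5 2 -7)² = 25/3876, sgn -1
4πI² = N·(3j₀)²·(3jₘ)² = 11250/79781
I = -1·√(0.141011/4π) = -0.10593064

-0.105931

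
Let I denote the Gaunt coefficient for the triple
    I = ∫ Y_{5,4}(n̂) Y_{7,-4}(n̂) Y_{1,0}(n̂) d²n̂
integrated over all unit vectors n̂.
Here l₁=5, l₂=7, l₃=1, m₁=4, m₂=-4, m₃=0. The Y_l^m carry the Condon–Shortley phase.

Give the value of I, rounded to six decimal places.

l₃=1 ∉ [2,12] — triangle fails ⇒ I = 0

0.000000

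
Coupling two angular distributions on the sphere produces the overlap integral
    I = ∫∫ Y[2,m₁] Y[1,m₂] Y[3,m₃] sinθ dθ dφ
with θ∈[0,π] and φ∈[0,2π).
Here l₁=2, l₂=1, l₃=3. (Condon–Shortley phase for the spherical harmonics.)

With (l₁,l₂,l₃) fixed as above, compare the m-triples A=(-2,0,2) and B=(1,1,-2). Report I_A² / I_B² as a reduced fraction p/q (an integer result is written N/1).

Shared (l₁,l₂,l₃)=(2,1,3): N and (l;000)² cancel in I_A²/I_B².
A: Δ = 0!·4!·2!/7! = 1/105; Racah Σ t=0..0: t=0:+1/24 = 1/24; ⇒ 3j(2 1 3; -2 0 2)² = 1/21, sgn -1
B: Δ = 0!·4!·2!/7! = 1/105; Racah Σ t=0..0: t=0:+1/12 = 1/12; ⇒ 3j(2 1 3; 1 1 -2)² = 2/21, sgn -1
I_A²/I_B² = (1/21)/(2/21) = 1/2

1/2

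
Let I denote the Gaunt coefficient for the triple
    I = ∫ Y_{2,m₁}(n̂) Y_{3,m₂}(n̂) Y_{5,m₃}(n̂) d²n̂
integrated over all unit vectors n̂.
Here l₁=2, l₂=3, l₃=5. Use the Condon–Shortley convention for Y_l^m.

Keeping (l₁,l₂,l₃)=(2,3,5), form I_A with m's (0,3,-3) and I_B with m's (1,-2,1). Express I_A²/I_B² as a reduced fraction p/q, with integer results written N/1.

Same 2,3,5: normalisation and zero-m 3j drop out of the ratio.
A: Δ: 0! 4! 6! / 11! → 1/2310; sum: t=0:+1/2880 = 1/2880; 3j²(2 3 5; 0 3 -3) = Δ·Π!·Σ² = 2/165  (sign +1)
B: Δ: 0! 4! 6! / 11! → 1/2310; sum: t=0:+1/720 = 1/720; 3j²(2 3 5; 1 -2 1) = Δ·Π!·Σ² = 4/385  (sign +1)
I_A²/I_B² = (2/165)/(4/385) = 7/6

7/6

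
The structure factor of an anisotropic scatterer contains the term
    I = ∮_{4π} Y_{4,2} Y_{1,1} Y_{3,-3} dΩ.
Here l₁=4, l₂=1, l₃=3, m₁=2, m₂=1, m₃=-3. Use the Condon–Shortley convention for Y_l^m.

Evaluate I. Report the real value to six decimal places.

Checks pass: Σm=0; 8 even; l₃=3∈[3,5].
(2·4+1)(2·1+1)(2·3+1) = 189
Δ: 2! 6! 0! / 9! → 1/252
sum: t=1:−1/36 = -1/36
3j²(4 1 3; 0 0 0) = Δ·Π!·Σ² = 4/63  (sign +1)
sum: t=2:+1/1440 = 1/1440
3j²(4 1 3; 2 1 -3) = Δ·Π!·Σ² = 1/252  (sign +1)
combine: 4πI² = 189·4/63·1/252 = 1/21
take √, sign +1: I = 0.06155813

0.061558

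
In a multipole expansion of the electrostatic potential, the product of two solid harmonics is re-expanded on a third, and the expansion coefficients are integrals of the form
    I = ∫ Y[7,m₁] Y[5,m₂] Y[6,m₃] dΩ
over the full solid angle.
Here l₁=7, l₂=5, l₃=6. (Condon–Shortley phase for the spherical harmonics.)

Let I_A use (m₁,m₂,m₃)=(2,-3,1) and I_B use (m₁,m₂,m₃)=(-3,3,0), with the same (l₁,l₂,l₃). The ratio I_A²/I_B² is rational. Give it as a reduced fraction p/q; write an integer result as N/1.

7/12

Shared (l₁,l₂,l₃)=(7,5,6): N and (l;000)² cancel in I_A²/I_B².
A: Δ = 6!·8!·4!/19! = 1/174594420; Racah Σ t=0..2: t=0:+1/2073600 t=1:−1/414720 t=2:+1/829440 = -1/1382400; ⇒ 3j(7 5 6; 2 -3 1)² = 294/46189, sgn +1
B: Δ = 6!·8!·4!/19! = 1/174594420; Racah Σ t=4..6: t=4:+1/1658880 t=5:−1/518400 t=6:+1/1658880 = -1/1382400; ⇒ 3j(7 5 6; -3 3 0)² = 504/46189, sgn -1
I_A²/I_B² = (294/46189)/(504/46189) = 7/12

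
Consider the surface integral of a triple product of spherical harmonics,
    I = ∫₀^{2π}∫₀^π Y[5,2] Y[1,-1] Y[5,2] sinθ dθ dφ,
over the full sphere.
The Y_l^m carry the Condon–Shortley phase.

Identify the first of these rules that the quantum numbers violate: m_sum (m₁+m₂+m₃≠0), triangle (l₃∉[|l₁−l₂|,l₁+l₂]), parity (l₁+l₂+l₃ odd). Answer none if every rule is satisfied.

m_sum

azimuthal sum: 2 − 1 + 2 = 3  ✗
4 ≤ 5 ≤ 6 (triangle on l)
L = 5 + 1 + 5 = 11 (odd)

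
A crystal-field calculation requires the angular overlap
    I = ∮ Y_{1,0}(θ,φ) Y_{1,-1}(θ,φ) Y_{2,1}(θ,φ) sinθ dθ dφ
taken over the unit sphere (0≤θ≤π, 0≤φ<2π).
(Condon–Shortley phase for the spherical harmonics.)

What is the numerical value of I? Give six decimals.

-0.218510

Rules hold: Σm=0, L=4 even, 0≤2≤2.
N = 3·3·5 = 45
Δ = 0!·2!·2!/5! = 1/30
Racah Σ t=0..0: t=0:+1/1 = 1/1
⇒ 3j(1 1 2; 0 0 0)² = 2/15, sgn +1
Racah Σ t=0..0: t=0:+1/2 = 1/2
⇒ 3j(1 1 2; 0 -1 1)² = 1/10, sgn -1
4πI² = N·(3j₀)²·(3jₘ)² = 3/5
I = -1·√(0.6/4π) = -0.21850969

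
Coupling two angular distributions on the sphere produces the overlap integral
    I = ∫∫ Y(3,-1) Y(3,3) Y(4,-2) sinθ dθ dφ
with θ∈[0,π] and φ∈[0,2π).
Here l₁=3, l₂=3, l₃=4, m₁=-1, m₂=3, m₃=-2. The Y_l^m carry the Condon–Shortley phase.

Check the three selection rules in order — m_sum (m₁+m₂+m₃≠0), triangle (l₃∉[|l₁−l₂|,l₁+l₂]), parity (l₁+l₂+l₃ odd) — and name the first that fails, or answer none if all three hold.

none

azimuthal sum: -1 + 3 − 2 = 0  ✓
0 ≤ 4 ≤ 6 (triangle on l)  ✓
L = 3 + 3 + 4 = 10 (even)  ✓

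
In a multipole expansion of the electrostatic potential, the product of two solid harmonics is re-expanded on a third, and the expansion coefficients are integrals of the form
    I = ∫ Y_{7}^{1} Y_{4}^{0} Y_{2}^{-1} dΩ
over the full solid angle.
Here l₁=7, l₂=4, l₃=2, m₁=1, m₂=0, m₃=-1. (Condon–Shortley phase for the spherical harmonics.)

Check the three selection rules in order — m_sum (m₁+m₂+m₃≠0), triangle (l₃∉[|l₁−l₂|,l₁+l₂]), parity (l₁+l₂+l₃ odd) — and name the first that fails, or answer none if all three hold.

triangle

azimuthal sum: 1 + 0 − 1 = 0  ✓
3 ≤ 2 ≤ 11 (triangle on l)  ✗
L = 7 + 4 + 2 = 13 (odd)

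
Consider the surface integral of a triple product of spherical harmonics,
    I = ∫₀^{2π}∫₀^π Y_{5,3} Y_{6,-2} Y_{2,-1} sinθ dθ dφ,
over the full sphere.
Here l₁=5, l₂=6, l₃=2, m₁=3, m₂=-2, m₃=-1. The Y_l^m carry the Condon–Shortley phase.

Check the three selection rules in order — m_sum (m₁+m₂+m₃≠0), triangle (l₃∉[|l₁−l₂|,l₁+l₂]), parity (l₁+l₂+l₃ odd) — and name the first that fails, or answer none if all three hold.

Σmᵢ = 0  ✓
l₃∈[|l₁−l₂|,l₁+l₂]=[1,11], have l₃=2  ✓
Σlᵢ = 13 ⇒ odd  ✗

parity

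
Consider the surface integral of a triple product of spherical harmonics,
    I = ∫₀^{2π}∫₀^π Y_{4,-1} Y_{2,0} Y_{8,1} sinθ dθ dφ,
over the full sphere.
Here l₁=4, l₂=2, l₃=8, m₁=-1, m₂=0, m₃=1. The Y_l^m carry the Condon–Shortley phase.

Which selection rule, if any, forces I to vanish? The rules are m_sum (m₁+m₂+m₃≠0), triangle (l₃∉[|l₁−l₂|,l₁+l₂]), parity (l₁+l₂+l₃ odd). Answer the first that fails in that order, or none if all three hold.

Σmᵢ = 0  ✓
l₃∈[|l₁−l₂|,l₁+l₂]=[2,6], have l₃=8  ✗
Σlᵢ = 14 ⇒ even

triangle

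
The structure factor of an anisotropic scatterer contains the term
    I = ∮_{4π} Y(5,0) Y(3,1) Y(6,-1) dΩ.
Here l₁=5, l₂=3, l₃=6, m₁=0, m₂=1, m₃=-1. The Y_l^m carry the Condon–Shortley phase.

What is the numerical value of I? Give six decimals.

-0.077843

Rules hold: Σm=0, L=14 even, 2≤6≤8.
N = 11·7·13 = 1001
Δ = 2!·8!·4!/15! = 1/675675
Racah Σ t=0..2: t=0:+1/8640 t=1:−1/2304 t=2:+1/8640 = -7/34560
⇒ 3j(5 3 6; 0 0 0)² = 7/429, sgn -1
Racah Σ t=0..2: t=0:+1/34560 t=1:−1/3456 t=2:+1/5760 = -1/11520
⇒ 3j(5 3 6; 0 1 -1)² = 2/429, sgn +1
4πI² = N·(3j₀)²·(3jₘ)² = 98/1287
I = -1·√(0.0761461/4π) = -0.07784287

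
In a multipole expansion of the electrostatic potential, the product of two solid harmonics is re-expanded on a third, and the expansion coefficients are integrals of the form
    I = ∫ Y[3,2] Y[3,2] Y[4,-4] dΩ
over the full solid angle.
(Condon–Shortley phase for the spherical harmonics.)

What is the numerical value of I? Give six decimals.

0.214561

Rules hold: Σm=0, L=10 even, 0≤4≤6.
N = 7·7·9 = 441
Δ = 2!·4!·4!/11! = 1/34650
Racah Σ t=0..2: t=0:+1/72 t=1:−1/16 t=2:+1/72 = -5/144
⇒ 3j(3 3 4; 0 0 0)² = 2/77, sgn -1
Racah Σ t=1..1: t=1:−1/576 = -1/576
⇒ 3j(3 3 4; 2 2 -4)² = 5/99, sgn -1
4πI² = N·(3j₀)²·(3jₘ)² = 70/121
I = +1·√(0.578512/4π) = 0.21456131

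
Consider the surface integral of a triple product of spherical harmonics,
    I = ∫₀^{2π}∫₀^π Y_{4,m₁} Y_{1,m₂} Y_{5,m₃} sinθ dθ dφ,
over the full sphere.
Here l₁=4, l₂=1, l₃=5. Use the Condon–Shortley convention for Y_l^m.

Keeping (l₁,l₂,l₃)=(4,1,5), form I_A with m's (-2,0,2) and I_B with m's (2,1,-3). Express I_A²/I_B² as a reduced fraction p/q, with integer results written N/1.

3/4

Same 4,1,5: normalisation and zero-m 3j drop out of the ratio.
A: Δ: 0! 8! 2! / 11! → 1/495; sum: t=0:+1/1440 = 1/1440; 3j²(4 1 5; -2 0 2) = Δ·Π!·Σ² = 7/165  (sign -1)
B: Δ: 0! 8! 2! / 11! → 1/495; sum: t=0:+1/2880 = 1/2880; 3j²(4 1 5; 2 1 -3) = Δ·Π!·Σ² = 28/495  (sign +1)
I_A²/I_B² = (7/165)/(28/495) = 3/4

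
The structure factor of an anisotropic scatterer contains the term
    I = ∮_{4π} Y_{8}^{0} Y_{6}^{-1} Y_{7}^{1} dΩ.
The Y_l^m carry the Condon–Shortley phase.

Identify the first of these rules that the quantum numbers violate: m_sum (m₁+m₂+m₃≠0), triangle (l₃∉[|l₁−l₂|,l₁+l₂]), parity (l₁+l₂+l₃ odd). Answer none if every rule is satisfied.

parity

m₁+m₂+m₃ = 0 − 1 + 1 = 0  ✓
triangle: |8−6|=2 ≤ l₃=7 ≤ 8+6=14  ✓
parity: l₁+l₂+l₃ = 21 is odd  ✗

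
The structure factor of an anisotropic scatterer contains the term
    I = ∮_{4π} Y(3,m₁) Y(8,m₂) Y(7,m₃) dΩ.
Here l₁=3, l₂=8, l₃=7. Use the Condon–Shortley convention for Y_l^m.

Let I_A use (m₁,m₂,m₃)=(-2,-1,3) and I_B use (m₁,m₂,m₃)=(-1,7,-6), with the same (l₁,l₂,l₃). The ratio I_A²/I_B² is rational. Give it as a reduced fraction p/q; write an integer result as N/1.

l's match ⇒ only the (l;m) 3-j factors differ between A and B.
A: triangle coeff Δ(3,8,7) = 1/5290740; Σ_t [3,4]: t=3:−1/11612160 t=4:+1/52254720 = -1/14929920; (3j)²=1225/75582 [(3 8 7; -2 -1 3)], sign=-1
B: triangle coeff Δ(3,8,7) = 1/5290740; Σ_t [3,4]: t=3:−1/2874009600 t=4:+1/1916006400 = 1/5748019200; (3j)²=13/5814 [(3 8 7; -1 7 -6)], sign=-1
I_A²/I_B² = (1225/75582)/(13/5814) = 1225/169

1225/169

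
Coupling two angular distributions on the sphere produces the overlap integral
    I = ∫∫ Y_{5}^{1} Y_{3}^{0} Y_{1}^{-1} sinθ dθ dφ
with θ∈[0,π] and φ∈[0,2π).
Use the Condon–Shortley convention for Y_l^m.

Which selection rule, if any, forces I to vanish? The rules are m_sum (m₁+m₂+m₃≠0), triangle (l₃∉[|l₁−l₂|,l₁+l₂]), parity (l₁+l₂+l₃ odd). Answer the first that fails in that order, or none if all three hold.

triangle

m₁+m₂+m₃ = 1 + 0 − 1 = 0  ✓
triangle: |5−3|=2 ≤ l₃=1 ≤ 5+3=8  ✗
parity: l₁+l₂+l₃ = 9 is odd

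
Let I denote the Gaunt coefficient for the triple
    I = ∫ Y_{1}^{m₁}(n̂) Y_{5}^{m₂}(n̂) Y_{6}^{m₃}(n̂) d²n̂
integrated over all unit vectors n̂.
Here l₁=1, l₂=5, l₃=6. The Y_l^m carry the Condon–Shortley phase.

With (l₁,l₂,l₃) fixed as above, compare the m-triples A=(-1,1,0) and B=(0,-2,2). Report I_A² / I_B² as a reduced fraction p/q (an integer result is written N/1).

15/32

l's match ⇒ only the (l;m) 3-j factors differ between A and B.
A: triangle coeff Δ(1,5,6) = 1/858; Σ_t [0,0]: t=0:+1/34560 = 1/34560; (3j)²=5/286 [(1 5 6; -1 1 0)], sign=+1
B: triangle coeff Δ(1,5,6) = 1/858; Σ_t [0,0]: t=0:+1/30240 = 1/30240; (3j)²=16/429 [(1 5 6; 0 -2 2)], sign=+1
I_A²/I_B² = (5/286)/(16/429) = 15/32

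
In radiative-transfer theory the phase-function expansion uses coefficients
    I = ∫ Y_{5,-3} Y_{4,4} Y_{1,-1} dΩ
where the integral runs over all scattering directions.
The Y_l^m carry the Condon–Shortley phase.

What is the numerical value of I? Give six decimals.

m-sum 0 ✓  L=10 even ✓  1≤1≤9 ✓
Π(2lᵢ+1) = 11×9×3 = 297
triangle coeff Δ(5,4,1) = 1/495
Σ_t [4,4]: t=4:+1/576 = 1/576
(3j)²=5/99 [(5 4 1; 0 0 0)], sign=-1
Σ_t [8,8]: t=8:+1/80640 = 1/80640
(3j)²=1/495 [(5 4 1; -3 4 -1)], sign=+1
⇒ 4πI² = 1/33
I = (-1)√(1/33/(4π)) = -0.04910640

-0.049106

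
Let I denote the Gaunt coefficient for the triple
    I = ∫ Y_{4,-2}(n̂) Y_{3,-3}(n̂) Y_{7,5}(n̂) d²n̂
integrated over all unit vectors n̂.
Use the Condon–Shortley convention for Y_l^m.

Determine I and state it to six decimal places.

-0.204818

Rules hold: Σm=0, L=14 even, 1≤7≤7.
N = 9·7·15 = 945
Δ = 0!·8!·6!/15! = 1/45045
Racah Σ t=0..0: t=0:+1/20736 = 1/20736
⇒ 3j(4 3 7; 0 0 0)² = 35/1287, sgn -1
Racah Σ t=0..0: t=0:+1/1036800 = 1/1036800
⇒ 3j(4 3 7; -2 -3 5)² = 4/195, sgn +1
4πI² = N·(3j₀)²·(3jₘ)² = 980/1859
I = -1·√(0.527165/4π) = -0.20481814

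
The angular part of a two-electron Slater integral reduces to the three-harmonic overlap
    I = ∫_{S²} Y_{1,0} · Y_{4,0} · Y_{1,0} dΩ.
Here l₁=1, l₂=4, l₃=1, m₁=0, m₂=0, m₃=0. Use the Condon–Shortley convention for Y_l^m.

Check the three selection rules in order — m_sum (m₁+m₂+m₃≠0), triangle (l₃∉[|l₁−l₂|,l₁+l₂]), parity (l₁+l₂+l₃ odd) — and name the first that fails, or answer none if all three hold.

azimuthal sum: 0 + 0 + 0 = 0  ✓
3 ≤ 1 ≤ 5 (triangle on l)  ✗
L = 1 + 4 + 1 = 6 (even)

triangle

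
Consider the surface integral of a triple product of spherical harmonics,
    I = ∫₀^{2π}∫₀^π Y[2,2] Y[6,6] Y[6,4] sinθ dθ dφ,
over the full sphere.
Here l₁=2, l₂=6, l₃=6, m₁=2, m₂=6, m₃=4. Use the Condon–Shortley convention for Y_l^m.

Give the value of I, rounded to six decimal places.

0.000000

Σmᵢ = 12 ≠ 0, so the φ-integral vanishes; I = 0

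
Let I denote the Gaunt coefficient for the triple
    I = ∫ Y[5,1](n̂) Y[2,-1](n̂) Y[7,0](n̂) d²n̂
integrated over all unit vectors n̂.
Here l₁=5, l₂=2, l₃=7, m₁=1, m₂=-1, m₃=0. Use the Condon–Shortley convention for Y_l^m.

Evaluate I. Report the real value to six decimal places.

m-sum 0 ✓  L=14 even ✓  3≤7≤7 ✓
Π(2lᵢ+1) = 11×5×15 = 825
triangle coeff Δ(5,2,7) = 1/15015
Σ_t [0,0]: t=0:+1/57600 = 1/57600
(3j)²=21/715 [(5 2 7; 0 0 0)], sign=-1
Σ_t [0,0]: t=0:+1/103680 = 1/103680
(3j)²=7/429 [(5 2 7; 1 -1 0)], sign=-1
⇒ 4πI² = 735/1859
I = (+1)√(735/1859/(4π)) = 0.17737771

0.177378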